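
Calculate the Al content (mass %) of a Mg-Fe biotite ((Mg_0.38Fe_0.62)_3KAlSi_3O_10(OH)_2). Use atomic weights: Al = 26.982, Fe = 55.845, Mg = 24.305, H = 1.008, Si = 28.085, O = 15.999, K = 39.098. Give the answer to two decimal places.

5.67 mass %

M((Mg_0.38Fe_0.62)_3KAlSi_3O_10(OH)_2) = 475.918 g/mol.
Al contributes 1 × 26.982 = 26.982 g per mole.
26.982/475.918 = 0.0567 → 5.67%.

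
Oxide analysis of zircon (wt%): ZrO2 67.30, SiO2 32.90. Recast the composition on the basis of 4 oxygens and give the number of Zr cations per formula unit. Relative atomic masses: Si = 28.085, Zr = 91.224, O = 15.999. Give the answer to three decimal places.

67.30 wt% ZrO2 ÷ 123.222 g/mol = 0.54617 mol, giving 0.54617 Zr and 1.09234 O.
32.90 wt% SiO2 ÷ 60.083 g/mol = 0.54758 mol, giving 0.54758 Si and 1.09516 O.
Oxygen sums to 2.18750; scaling by 4/2.18750 = 1.82857 puts the formula on 4 O.
Zr: 0.54617 × 1.82857 = 0.999 atoms per formula unit.

0.999 Zr apfu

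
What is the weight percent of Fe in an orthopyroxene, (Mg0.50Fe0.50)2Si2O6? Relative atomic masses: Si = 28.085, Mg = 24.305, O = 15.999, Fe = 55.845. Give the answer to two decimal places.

Molar mass of (Mg0.50Fe0.50)2Si2O6: 1·24.305 + 1·55.845 + 2·28.085 + 6·15.999 = 232.314 g/mol.
Mass of Fe per formula unit: 1 × 55.845 = 55.845 g.
Weight fraction Fe = 55.845 / 232.314 = 0.2404.

24.04 wt%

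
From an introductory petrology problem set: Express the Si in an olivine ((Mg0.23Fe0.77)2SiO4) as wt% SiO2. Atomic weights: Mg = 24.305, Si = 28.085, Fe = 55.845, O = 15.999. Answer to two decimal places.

M((Mg0.23Fe0.77)2SiO4) = 189.263 g/mol; M(SiO2) = 60.083 g/mol.
Moles SiO2 per formula unit = 1 Si ÷ 1 = 1.0000.
SiO2 fraction = (1.0000 × 60.083) / 189.263 = 60.083/189.263 = 0.3175.

31.75 wt%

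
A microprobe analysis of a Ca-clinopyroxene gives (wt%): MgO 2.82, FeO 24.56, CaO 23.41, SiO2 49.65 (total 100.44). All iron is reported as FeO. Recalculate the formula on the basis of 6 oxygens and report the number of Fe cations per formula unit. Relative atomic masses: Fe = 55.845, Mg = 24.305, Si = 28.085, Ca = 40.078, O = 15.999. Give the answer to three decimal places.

0.826 Fe apfu

2.82 wt% MgO ÷ 40.304 g/mol = 0.06997 mol, giving 0.06997 Mg and 0.06997 O.
24.56 wt% FeO ÷ 71.844 g/mol = 0.34185 mol, giving 0.34185 Fe and 0.34185 O.
23.41 wt% CaO ÷ 56.077 g/mol = 0.41746 mol, giving 0.41746 Ca and 0.41746 O.
49.65 wt% SiO2 ÷ 60.083 g/mol = 0.82636 mol, giving 0.82636 Si and 1.65272 O.
Oxygen sums to 2.48200; scaling by 6/2.48200 = 2.41741 puts the formula on 6 O.
Fe: 0.34185 × 2.41741 = 0.826 atoms per formula unit.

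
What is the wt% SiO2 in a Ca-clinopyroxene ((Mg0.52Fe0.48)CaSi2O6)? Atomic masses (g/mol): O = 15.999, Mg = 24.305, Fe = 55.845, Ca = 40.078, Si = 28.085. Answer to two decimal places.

Formula mass = 231.686 g/mol.
2 Si → 2.0000 mol SiO2 per formula unit; M(SiO2) = 60.083, so SiO2 mass = 120.166 g.
120.166/231.686 × 100 = 51.87 wt%.

51.87 wt%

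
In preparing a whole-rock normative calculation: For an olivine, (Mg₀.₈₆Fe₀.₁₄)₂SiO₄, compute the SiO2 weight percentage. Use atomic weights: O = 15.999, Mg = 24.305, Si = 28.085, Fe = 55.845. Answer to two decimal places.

M((Mg₀.₈₆Fe₀.₁₄)₂SiO₄) = 149.522 g/mol; M(SiO2) = 60.083 g/mol.
Moles SiO2 per formula unit = 1 Si ÷ 1 = 1.0000.
SiO2 fraction = (1.0000 × 60.083) / 149.522 = 60.083/149.522 = 0.4018.

40.18 wt%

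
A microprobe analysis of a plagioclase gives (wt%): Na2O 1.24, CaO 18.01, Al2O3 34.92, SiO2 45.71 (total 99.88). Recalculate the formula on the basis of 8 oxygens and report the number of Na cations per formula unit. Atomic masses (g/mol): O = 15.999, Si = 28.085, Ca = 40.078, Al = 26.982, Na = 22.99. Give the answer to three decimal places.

Na2O (M=61.979): mol = 0.02001; Na = 0.04002, O = 0.02001.
CaO (M=56.077): mol = 0.32117; Ca = 0.32117, O = 0.32117.
Al2O3 (M=101.961): mol = 0.34248; Al = 0.68496, O = 1.02744.
SiO2 (M=60.083): mol = 0.76078; Si = 0.76078, O = 1.52156.
ΣO = 2.89018; factor = 8/ΣO = 2.76799.
Na apfu = 0.04002 × 2.76799 = 0.111.

0.111 Na apfu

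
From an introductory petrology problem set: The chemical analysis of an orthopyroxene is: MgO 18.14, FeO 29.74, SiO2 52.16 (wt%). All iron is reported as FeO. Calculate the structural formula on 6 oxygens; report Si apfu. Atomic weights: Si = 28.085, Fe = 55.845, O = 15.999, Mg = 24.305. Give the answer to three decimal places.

2.003 Si apfu

MgO: 18.14/40.304 = 0.45008 mol → 0.45008 mol Mg, 0.45008 mol O.
FeO: 29.74/71.844 = 0.41395 mol → 0.41395 mol Fe, 0.41395 mol O.
SiO2: 52.16/60.083 = 0.86813 mol → 0.86813 mol Si, 1.73626 mol O.
Total oxygen = 2.60029 mol. Normalization factor = 6/2.60029 = 2.30743.
Si per 6 O = 0.86813 × 2.30743 = 2.003.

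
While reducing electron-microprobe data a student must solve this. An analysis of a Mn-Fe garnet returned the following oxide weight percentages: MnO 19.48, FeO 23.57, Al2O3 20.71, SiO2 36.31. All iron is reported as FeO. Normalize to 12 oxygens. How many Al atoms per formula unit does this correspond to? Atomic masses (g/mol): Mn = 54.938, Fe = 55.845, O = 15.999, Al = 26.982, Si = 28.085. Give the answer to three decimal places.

MnO: 19.48/70.937 = 0.27461 mol → 0.27461 mol Mn, 0.27461 mol O.
FeO: 23.57/71.844 = 0.32807 mol → 0.32807 mol Fe, 0.32807 mol O.
Al2O3: 20.71/101.961 = 0.20312 mol → 0.40624 mol Al, 0.60936 mol O.
SiO2: 36.31/60.083 = 0.60433 mol → 0.60433 mol Si, 1.20866 mol O.
Total oxygen = 2.42070 mol. Normalization factor = 12/2.42070 = 4.95724.
Al per 12 O = 0.40624 × 4.95724 = 2.014.

2.014 Al apfu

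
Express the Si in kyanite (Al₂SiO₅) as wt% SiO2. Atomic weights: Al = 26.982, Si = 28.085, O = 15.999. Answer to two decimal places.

37.08 wt%

Molar mass of Al₂SiO₅ = 2·26.982 + 1·28.085 + 5·15.999 = 162.044 g/mol.
Each formula unit contains 1 Si, equivalent to 1/1 = 1.0000 mol SiO2.
M(SiO2) = 1×28.085 + 2×15.999 = 60.083 g/mol.
Mass of SiO2 per formula unit = 1.0000 × 60.083 = 60.083 g.
SiO2 wt% = 60.083 / 162.044 × 100 = 37.08%.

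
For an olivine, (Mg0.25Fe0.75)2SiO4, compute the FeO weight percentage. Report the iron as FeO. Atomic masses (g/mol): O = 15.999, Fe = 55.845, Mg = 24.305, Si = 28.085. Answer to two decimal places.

57.32 wt%

M((Mg0.25Fe0.75)2SiO4) = 188.001 g/mol; M(FeO) = 71.844 g/mol.
Moles FeO per formula unit = 1.50 Fe ÷ 1 = 1.5000.
FeO fraction = (1.5000 × 71.844) / 188.001 = 107.766/188.001 = 0.5732.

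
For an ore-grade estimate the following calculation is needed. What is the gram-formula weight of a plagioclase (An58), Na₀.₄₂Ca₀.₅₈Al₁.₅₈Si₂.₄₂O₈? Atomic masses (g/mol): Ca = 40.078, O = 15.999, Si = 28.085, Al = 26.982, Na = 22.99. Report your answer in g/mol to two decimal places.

M = 0.42(22.99) + 0.58(40.078) + 1.58(26.982) + 2.42(28.085) + 8(15.999)

271.49 g/mol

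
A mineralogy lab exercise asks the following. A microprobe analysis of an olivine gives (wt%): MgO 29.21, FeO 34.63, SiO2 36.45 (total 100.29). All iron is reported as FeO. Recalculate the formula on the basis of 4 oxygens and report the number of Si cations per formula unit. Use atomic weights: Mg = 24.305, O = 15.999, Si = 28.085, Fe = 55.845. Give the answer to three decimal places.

MgO: 29.21/40.304 = 0.72474 mol → 0.72474 mol Mg, 0.72474 mol O.
FeO: 34.63/71.844 = 0.48202 mol → 0.48202 mol Fe, 0.48202 mol O.
SiO2: 36.45/60.083 = 0.60666 mol → 0.60666 mol Si, 1.21332 mol O.
Total oxygen = 2.42008 mol. Normalization factor = 4/2.42008 = 1.65284.
Si per 4 O = 0.60666 × 1.65284 = 1.003.

1.003 Si apfu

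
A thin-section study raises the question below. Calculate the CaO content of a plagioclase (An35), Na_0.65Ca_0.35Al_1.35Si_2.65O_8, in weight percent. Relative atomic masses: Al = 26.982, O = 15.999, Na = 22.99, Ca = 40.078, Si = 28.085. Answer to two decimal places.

7.33 wt%

Molar mass of Na_0.65Ca_0.35Al_1.35Si_2.65O_8 = 0.65*22.99 + 0.35*40.078 + 1.35*26.982 + 2.65*28.085 + 8*15.999 = 267.814 g/mol.
Each formula unit contains 0.35 Ca, equivalent to 0.35/1 = 0.3500 mol CaO.
M(CaO) = 1×40.078 + 1×15.999 = 56.077 g/mol.
Mass of CaO per formula unit = 0.3500 × 56.077 = 19.627 g.
CaO wt% = 19.627 / 267.814 × 100 = 7.33%.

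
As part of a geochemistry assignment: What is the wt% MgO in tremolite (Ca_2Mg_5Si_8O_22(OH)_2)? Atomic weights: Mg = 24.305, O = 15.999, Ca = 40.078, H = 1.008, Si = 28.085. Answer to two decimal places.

24.81 wt%

M(Ca_2Mg_5Si_8O_22(OH)_2) = 812.353 g/mol; M(MgO) = 40.304 g/mol.
Moles MgO per formula unit = 5 Mg ÷ 1 = 5.0000.
MgO fraction = (5.0000 × 40.304) / 812.353 = 201.520/812.353 = 0.2481.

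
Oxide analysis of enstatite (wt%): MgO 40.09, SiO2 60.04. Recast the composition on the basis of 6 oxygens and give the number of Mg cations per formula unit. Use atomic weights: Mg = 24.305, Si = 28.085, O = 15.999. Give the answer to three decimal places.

40.09 wt% MgO ÷ 40.304 g/mol = 0.99469 mol, giving 0.99469 Mg and 0.99469 O.
60.04 wt% SiO2 ÷ 60.083 g/mol = 0.99928 mol, giving 0.99928 Si and 1.99856 O.
Oxygen sums to 2.99325; scaling by 6/2.99325 = 2.00451 puts the formula on 6 O.
Mg: 0.99469 × 2.00451 = 1.994 atoms per formula unit.

1.994 Mg apfu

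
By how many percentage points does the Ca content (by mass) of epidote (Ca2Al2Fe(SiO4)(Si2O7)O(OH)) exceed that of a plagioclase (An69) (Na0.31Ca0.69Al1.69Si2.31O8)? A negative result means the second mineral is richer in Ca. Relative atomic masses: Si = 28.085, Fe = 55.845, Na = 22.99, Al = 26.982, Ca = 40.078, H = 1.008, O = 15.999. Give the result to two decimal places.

6.47 percentage points

M(Ca2Al2Fe(SiO4)(Si2O7)O(OH)) = 483.215 g/mol, so wt% Ca = 80.156/483.215 × 100 = 16.59%.
M(Na0.31Ca0.69Al1.69Si2.31O8) = 273.249 g/mol, so wt% Ca = 27.654/273.249 × 100 = 10.12%.
16.59 − 10.12 = 6.47 pp.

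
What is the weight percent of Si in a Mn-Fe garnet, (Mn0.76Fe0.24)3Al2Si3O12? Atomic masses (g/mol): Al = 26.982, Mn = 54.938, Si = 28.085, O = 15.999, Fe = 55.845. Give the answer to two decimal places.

M((Mn0.76Fe0.24)3Al2Si3O12) = 495.674 g/mol.
Si contributes 3 × 28.085 = 84.255 g per mole.
84.255/495.674 = 0.1700 → 17.00%.

17.00 wt%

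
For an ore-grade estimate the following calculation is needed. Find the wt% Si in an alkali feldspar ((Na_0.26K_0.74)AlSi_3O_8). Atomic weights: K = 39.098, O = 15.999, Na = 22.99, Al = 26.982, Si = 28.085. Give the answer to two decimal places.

M((Na_0.26K_0.74)AlSi_3O_8) = 274.139 g/mol.
Si contributes 3 × 28.085 = 84.255 g per mole.
84.255/274.139 = 0.3073 → 30.73%.

30.73 mass %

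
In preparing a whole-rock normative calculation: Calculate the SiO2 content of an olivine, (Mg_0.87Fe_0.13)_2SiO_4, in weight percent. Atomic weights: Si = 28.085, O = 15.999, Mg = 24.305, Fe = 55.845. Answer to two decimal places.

M((Mg_0.87Fe_0.13)_2SiO_4) = 148.891 g/mol; M(SiO2) = 60.083 g/mol.
Moles SiO2 per formula unit = 1 Si ÷ 1 = 1.0000.
SiO2 fraction = (1.0000 × 60.083) / 148.891 = 60.083/148.891 = 0.4035.

40.35 wt%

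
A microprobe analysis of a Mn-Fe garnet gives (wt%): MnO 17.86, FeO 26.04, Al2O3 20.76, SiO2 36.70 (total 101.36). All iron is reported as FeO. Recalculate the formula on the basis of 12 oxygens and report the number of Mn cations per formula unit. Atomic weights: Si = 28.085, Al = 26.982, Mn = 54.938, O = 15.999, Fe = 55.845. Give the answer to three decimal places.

1.235 Mn apfu

17.86 wt% MnO ÷ 70.937 g/mol = 0.25177 mol, giving 0.25177 Mn and 0.25177 O.
26.04 wt% FeO ÷ 71.844 g/mol = 0.36245 mol, giving 0.36245 Fe and 0.36245 O.
20.76 wt% Al2O3 ÷ 101.961 g/mol = 0.20361 mol, giving 0.40722 Al and 0.61083 O.
36.70 wt% SiO2 ÷ 60.083 g/mol = 0.61082 mol, giving 0.61082 Si and 1.22164 O.
Oxygen sums to 2.44669; scaling by 12/2.44669 = 4.90459 puts the formula on 12 O.
Mn: 0.25177 × 4.90459 = 1.235 atoms per formula unit.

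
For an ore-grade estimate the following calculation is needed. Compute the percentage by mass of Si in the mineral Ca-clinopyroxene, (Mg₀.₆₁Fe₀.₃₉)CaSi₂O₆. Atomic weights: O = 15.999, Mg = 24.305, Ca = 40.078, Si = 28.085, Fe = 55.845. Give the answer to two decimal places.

24.54 weight percent

Formula mass = 0.61*24.305 + 0.39*55.845 + 1*40.078 + 2*28.085 + 6*15.999 = 228.848 g/mol, of which 56.170 g is Si.
So Si makes up 56.170/228.848 = 0.2454 of the mass, i.e. 24.54%.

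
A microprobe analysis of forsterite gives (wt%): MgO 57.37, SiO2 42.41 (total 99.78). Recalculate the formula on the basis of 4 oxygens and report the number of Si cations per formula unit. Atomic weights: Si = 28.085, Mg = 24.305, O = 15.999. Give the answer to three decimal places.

0.996 Si apfu

57.37 wt% MgO ÷ 40.304 g/mol = 1.42343 mol, giving 1.42343 Mg and 1.42343 O.
42.41 wt% SiO2 ÷ 60.083 g/mol = 0.70586 mol, giving 0.70586 Si and 1.41172 O.
Oxygen sums to 2.83515; scaling by 4/2.83515 = 1.41086 puts the formula on 4 O.
Si: 0.70586 × 1.41086 = 0.996 atoms per formula unit.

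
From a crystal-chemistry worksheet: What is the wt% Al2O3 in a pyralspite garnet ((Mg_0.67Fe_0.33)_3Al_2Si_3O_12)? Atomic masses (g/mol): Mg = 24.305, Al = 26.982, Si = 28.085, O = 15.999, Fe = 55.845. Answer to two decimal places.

Molar mass of (Mg_0.67Fe_0.33)_3Al_2Si_3O_12 = 2.01*24.305 + 0.99*55.845 + 2*26.982 + 3*28.085 + 12*15.999 = 434.347 g/mol.
Each formula unit contains 2 Al, equivalent to 2/2 = 1.0000 mol Al2O3.
M(Al2O3) = 2×26.982 + 3×15.999 = 101.961 g/mol.
Mass of Al2O3 per formula unit = 1.0000 × 101.961 = 101.961 g.
Al2O3 wt% = 101.961 / 434.347 × 100 = 23.47%.

23.47 wt%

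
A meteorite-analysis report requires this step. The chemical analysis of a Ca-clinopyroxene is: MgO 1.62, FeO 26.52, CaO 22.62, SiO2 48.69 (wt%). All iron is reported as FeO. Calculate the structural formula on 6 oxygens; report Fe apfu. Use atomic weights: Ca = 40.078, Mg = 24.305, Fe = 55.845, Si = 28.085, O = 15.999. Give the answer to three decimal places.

0.910 Fe apfu

1.62 wt% MgO ÷ 40.304 g/mol = 0.04019 mol, giving 0.04019 Mg and 0.04019 O.
26.52 wt% FeO ÷ 71.844 g/mol = 0.36913 mol, giving 0.36913 Fe and 0.36913 O.
22.62 wt% CaO ÷ 56.077 g/mol = 0.40337 mol, giving 0.40337 Ca and 0.40337 O.
48.69 wt% SiO2 ÷ 60.083 g/mol = 0.81038 mol, giving 0.81038 Si and 1.62076 O.
Oxygen sums to 2.43345; scaling by 6/2.43345 = 2.46564 puts the formula on 6 O.
Fe: 0.36913 × 2.46564 = 0.910 atoms per formula unit.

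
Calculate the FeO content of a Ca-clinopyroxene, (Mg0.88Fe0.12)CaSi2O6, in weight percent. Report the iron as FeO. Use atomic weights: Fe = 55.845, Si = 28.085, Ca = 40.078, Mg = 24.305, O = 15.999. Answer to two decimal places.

Formula mass = 220.332 g/mol.
0.12 Fe → 0.1200 mol FeO per formula unit; M(FeO) = 71.844, so FeO mass = 8.621 g.
8.621/220.332 × 100 = 3.91 wt%.

3.91 wt%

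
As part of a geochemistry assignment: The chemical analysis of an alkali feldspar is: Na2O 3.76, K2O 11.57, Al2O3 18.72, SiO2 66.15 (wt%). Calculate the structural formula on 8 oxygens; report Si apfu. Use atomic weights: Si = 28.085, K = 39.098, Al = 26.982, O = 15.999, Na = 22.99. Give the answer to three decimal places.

3.000 Si apfu

Na2O: 3.76/61.979 = 0.06067 mol → 0.12134 mol Na, 0.06067 mol O.
K2O: 11.57/94.195 = 0.12283 mol → 0.24566 mol K, 0.12283 mol O.
Al2O3: 18.72/101.961 = 0.18360 mol → 0.36720 mol Al, 0.55080 mol O.
SiO2: 66.15/60.083 = 1.10098 mol → 1.10098 mol Si, 2.20196 mol O.
Total oxygen = 2.93626 mol. Normalization factor = 8/2.93626 = 2.72455.
Si per 8 O = 1.10098 × 2.72455 = 3.000.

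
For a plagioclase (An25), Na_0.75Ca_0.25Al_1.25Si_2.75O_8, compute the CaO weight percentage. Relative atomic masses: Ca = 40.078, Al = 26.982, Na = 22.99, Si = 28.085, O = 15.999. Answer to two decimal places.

Molar mass of Na_0.75Ca_0.25Al_1.25Si_2.75O_8 = 0.75×22.99 + 0.25×40.078 + 1.25×26.982 + 2.75×28.085 + 8×15.999 = 266.215 g/mol.
Each formula unit contains 0.25 Ca, equivalent to 0.25/1 = 0.2500 mol CaO.
M(CaO) = 1×40.078 + 1×15.999 = 56.077 g/mol.
Mass of CaO per formula unit = 0.2500 × 56.077 = 14.019 g.
CaO wt% = 14.019 / 266.215 × 100 = 5.27%.

5.27 wt%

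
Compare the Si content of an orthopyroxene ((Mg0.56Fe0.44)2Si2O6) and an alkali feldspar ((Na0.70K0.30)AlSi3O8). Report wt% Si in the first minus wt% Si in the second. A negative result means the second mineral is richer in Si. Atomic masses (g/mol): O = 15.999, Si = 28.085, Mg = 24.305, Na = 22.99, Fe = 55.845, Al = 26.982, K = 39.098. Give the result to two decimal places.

M((Mg0.56Fe0.44)2Si2O6) = 228.529 g/mol, so wt% Si = 56.170/228.529 × 100 = 24.58%.
M((Na0.70K0.30)AlSi3O8) = 267.051 g/mol, so wt% Si = 84.255/267.051 × 100 = 31.55%.
24.58 − 31.55 = -6.97 pp.

-6.97 percentage points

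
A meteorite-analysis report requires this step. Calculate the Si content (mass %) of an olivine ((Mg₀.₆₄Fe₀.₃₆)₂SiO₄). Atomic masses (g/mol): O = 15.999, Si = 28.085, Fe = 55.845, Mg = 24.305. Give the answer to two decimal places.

M((Mg₀.₆₄Fe₀.₃₆)₂SiO₄) = 163.400 g/mol.
Si contributes 1 × 28.085 = 28.085 g per mole.
28.085/163.400 = 0.1719 → 17.19%.

17.19 mass %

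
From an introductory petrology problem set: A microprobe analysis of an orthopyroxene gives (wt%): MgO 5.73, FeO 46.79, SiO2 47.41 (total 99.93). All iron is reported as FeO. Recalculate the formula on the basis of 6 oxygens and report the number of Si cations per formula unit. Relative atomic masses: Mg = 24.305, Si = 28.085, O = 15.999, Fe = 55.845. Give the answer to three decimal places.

MgO (M=40.304): mol = 0.14217; Mg = 0.14217, O = 0.14217.
FeO (M=71.844): mol = 0.65127; Fe = 0.65127, O = 0.65127.
SiO2 (M=60.083): mol = 0.78908; Si = 0.78908, O = 1.57816.
ΣO = 2.37160; factor = 6/ΣO = 2.52994.
Si apfu = 0.78908 × 2.52994 = 1.996.

1.996 Si apfu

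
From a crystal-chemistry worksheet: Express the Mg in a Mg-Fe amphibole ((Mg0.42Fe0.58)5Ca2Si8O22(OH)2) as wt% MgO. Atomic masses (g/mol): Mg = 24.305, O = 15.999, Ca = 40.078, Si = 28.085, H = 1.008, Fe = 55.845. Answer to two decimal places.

9.36 wt%

M((Mg0.42Fe0.58)5Ca2Si8O22(OH)2) = 903.819 g/mol; M(MgO) = 40.304 g/mol.
Moles MgO per formula unit = 2.10 Mg ÷ 1 = 2.1000.
MgO fraction = (2.1000 × 40.304) / 903.819 = 84.638/903.819 = 0.0936.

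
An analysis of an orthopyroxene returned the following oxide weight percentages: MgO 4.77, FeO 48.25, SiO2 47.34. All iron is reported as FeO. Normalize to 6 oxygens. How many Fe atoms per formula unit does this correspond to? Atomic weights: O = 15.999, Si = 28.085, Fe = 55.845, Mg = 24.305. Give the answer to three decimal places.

1.703 Fe apfu

MgO: 4.77/40.304 = 0.11835 mol → 0.11835 mol Mg, 0.11835 mol O.
FeO: 48.25/71.844 = 0.67159 mol → 0.67159 mol Fe, 0.67159 mol O.
SiO2: 47.34/60.083 = 0.78791 mol → 0.78791 mol Si, 1.57582 mol O.
Total oxygen = 2.36576 mol. Normalization factor = 6/2.36576 = 2.53618.
Fe per 6 O = 0.67159 × 2.53618 = 1.703.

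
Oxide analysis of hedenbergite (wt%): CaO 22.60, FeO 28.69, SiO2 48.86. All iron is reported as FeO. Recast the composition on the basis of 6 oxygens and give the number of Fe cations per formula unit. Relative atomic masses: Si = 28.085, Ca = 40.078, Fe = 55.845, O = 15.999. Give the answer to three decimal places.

CaO: 22.60/56.077 = 0.40302 mol → 0.40302 mol Ca, 0.40302 mol O.
FeO: 28.69/71.844 = 0.39934 mol → 0.39934 mol Fe, 0.39934 mol O.
SiO2: 48.86/60.083 = 0.81321 mol → 0.81321 mol Si, 1.62642 mol O.
Total oxygen = 2.42878 mol. Normalization factor = 6/2.42878 = 2.47038.
Fe per 6 O = 0.39934 × 2.47038 = 0.987.

0.987 Fe apfu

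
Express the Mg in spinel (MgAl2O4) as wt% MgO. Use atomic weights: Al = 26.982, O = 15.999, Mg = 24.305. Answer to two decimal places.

M(MgAl2O4) = 142.265 g/mol; M(MgO) = 40.304 g/mol.
Moles MgO per formula unit = 1 Mg ÷ 1 = 1.0000.
MgO fraction = (1.0000 × 40.304) / 142.265 = 40.304/142.265 = 0.2833.

28.33 wt%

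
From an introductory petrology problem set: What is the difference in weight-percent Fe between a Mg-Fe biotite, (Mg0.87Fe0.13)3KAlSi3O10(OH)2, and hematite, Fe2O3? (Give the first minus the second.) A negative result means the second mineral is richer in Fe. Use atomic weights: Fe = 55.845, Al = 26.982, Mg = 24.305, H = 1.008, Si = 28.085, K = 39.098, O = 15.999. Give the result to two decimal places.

-64.87 percentage points

First mineral: 21.780 g Fe in 429.555 g formula = 5.07 wt% Fe.
Second mineral: 111.690 g Fe in 159.687 g formula = 69.94 wt% Fe.
5.07% − 69.94% gives a difference of -64.87 percentage points.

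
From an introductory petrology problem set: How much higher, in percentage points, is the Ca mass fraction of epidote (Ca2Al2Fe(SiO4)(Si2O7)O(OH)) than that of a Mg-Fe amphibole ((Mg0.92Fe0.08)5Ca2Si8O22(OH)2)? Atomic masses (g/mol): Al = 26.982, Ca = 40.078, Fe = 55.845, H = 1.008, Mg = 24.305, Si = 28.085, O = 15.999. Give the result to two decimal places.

M(Ca2Al2Fe(SiO4)(Si2O7)O(OH)) = 483.215 g/mol, so wt% Ca = 80.156/483.215 × 100 = 16.59%.
M((Mg0.92Fe0.08)5Ca2Si8O22(OH)2) = 824.969 g/mol, so wt% Ca = 80.156/824.969 × 100 = 9.72%.
16.59 − 9.72 = 6.87 pp.

6.87 percentage points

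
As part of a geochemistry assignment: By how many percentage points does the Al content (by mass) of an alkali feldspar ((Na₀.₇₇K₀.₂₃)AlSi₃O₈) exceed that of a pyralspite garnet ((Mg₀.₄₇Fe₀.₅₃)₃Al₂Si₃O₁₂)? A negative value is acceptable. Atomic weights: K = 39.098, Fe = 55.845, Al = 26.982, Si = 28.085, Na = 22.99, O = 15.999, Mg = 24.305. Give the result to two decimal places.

-1.76 percentage points

M((Na₀.₇₇K₀.₂₃)AlSi₃O₈) = 265.924 g/mol, so wt% Al = 26.982/265.924 × 100 = 10.15%.
M((Mg₀.₄₇Fe₀.₅₃)₃Al₂Si₃O₁₂) = 453.271 g/mol, so wt% Al = 53.964/453.271 × 100 = 11.91%.
10.15 − 11.91 = -1.76 pp.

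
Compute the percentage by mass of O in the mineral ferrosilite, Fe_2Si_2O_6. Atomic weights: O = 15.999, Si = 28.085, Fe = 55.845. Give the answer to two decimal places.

36.38 mass %

Molar mass of Fe_2Si_2O_6: 2×55.845 + 2×28.085 + 6×15.999 = 263.854 g/mol.
Mass of O per formula unit: 6 × 15.999 = 95.994 g.
Weight fraction O = 95.994 / 263.854 = 0.3638.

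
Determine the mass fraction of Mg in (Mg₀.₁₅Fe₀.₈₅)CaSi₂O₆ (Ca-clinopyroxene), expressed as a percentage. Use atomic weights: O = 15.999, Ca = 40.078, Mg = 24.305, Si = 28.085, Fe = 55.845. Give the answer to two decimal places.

1.50 weight percent

Formula mass = 0.15×24.305 + 0.85×55.845 + 1×40.078 + 2×28.085 + 6×15.999 = 243.356 g/mol, of which 3.646 g is Mg.
So Mg makes up 3.646/243.356 = 0.0150 of the mass, i.e. 1.50%.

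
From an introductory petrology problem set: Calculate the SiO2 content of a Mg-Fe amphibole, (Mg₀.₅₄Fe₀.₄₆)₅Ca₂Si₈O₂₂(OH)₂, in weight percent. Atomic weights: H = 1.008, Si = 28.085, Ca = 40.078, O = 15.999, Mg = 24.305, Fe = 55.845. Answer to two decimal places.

Molar mass of (Mg₀.₅₄Fe₀.₄₆)₅Ca₂Si₈O₂₂(OH)₂ = 2.70·24.305 + 2.30·55.845 + 2·40.078 + 8·28.085 + 24·15.999 + 2·1.008 = 884.895 g/mol.
Each formula unit contains 8 Si, equivalent to 8/1 = 8.0000 mol SiO2.
M(SiO2) = 1×28.085 + 2×15.999 = 60.083 g/mol.
Mass of SiO2 per formula unit = 8.0000 × 60.083 = 480.664 g.
SiO2 wt% = 480.664 / 884.895 × 100 = 54.32%.

54.32 wt%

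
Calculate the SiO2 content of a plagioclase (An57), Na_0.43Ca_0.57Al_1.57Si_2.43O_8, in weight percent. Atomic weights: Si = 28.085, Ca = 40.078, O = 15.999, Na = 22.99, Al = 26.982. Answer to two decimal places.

M(Na_0.43Ca_0.57Al_1.57Si_2.43O_8) = 271.330 g/mol; M(SiO2) = 60.083 g/mol.
Moles SiO2 per formula unit = 2.43 Si ÷ 1 = 2.4300.
SiO2 fraction = (2.4300 × 60.083) / 271.330 = 146.002/271.330 = 0.5381.

53.81 wt%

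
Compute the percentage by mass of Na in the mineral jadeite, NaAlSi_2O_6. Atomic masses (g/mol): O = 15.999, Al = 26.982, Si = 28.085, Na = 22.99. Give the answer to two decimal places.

11.37 wt%

Molar mass of NaAlSi_2O_6: 1*22.99 + 1*26.982 + 2*28.085 + 6*15.999 = 202.136 g/mol.
Mass of Na per formula unit: 1 × 22.99 = 22.990 g.
Weight fraction Na = 22.990 / 202.136 = 0.1137.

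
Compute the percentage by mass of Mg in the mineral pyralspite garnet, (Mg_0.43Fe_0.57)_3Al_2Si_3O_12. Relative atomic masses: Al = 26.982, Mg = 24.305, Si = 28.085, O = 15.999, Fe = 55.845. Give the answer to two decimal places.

6.86 wt%

Formula mass = 1.29*24.305 + 1.71*55.845 + 2*26.982 + 3*28.085 + 12*15.999 = 457.055 g/mol, of which 31.353 g is Mg.
So Mg makes up 31.353/457.055 = 0.0686 of the mass, i.e. 6.86%.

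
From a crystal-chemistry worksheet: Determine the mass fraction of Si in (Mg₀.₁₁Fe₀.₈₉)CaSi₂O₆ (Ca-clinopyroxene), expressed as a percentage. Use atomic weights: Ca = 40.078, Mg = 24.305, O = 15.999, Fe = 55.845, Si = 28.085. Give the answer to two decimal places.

22.96 weight percent

Formula mass = 0.11*24.305 + 0.89*55.845 + 1*40.078 + 2*28.085 + 6*15.999 = 244.618 g/mol, of which 56.170 g is Si.
So Si makes up 56.170/244.618 = 0.2296 of the mass, i.e. 22.96%.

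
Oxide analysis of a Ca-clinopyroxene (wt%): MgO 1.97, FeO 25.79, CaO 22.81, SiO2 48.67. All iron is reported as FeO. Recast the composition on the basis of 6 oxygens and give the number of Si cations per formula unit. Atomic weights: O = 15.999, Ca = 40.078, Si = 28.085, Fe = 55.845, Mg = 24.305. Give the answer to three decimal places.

MgO (M=40.304): mol = 0.04888; Mg = 0.04888, O = 0.04888.
FeO (M=71.844): mol = 0.35897; Fe = 0.35897, O = 0.35897.
CaO (M=56.077): mol = 0.40676; Ca = 0.40676, O = 0.40676.
SiO2 (M=60.083): mol = 0.81005; Si = 0.81005, O = 1.62010.
ΣO = 2.43471; factor = 6/ΣO = 2.46436.
Si apfu = 0.81005 × 2.46436 = 1.996.

1.996 Si apfu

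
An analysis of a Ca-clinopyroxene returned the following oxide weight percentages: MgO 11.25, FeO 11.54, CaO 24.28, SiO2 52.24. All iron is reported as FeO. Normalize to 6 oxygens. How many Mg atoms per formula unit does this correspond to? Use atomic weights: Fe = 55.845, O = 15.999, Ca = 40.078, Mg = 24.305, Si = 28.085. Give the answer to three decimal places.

MgO (M=40.304): mol = 0.27913; Mg = 0.27913, O = 0.27913.
FeO (M=71.844): mol = 0.16063; Fe = 0.16063, O = 0.16063.
CaO (M=56.077): mol = 0.43298; Ca = 0.43298, O = 0.43298.
SiO2 (M=60.083): mol = 0.86946; Si = 0.86946, O = 1.73892.
ΣO = 2.61166; factor = 6/ΣO = 2.29739.
Mg apfu = 0.27913 × 2.29739 = 0.641.

0.641 Mg apfu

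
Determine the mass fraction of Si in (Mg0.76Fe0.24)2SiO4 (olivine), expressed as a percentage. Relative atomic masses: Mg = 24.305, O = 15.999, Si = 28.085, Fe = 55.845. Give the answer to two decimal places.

18.02 mass %

Molar mass of (Mg0.76Fe0.24)2SiO4: 1.52×24.305 + 0.48×55.845 + 1×28.085 + 4×15.999 = 155.830 g/mol.
Mass of Si per formula unit: 1 × 28.085 = 28.085 g.
Weight fraction Si = 28.085 / 155.830 = 0.1802.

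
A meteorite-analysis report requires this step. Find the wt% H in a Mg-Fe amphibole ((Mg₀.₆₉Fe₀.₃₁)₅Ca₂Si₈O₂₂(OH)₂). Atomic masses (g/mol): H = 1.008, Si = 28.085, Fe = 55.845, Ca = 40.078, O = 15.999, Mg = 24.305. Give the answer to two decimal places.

0.23 wt%

Molar mass of (Mg₀.₆₉Fe₀.₃₁)₅Ca₂Si₈O₂₂(OH)₂: 3.45×24.305 + 1.55×55.845 + 2×40.078 + 8×28.085 + 24×15.999 + 2×1.008 = 861.240 g/mol.
Mass of H per formula unit: 2 × 1.008 = 2.016 g.
Weight fraction H = 2.016 / 861.240 = 0.0023.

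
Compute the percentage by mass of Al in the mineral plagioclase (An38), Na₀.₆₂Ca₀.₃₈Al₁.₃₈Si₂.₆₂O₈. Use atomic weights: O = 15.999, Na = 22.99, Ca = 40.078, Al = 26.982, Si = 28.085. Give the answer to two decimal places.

13.88 mass %

M(Na₀.₆₂Ca₀.₃₈Al₁.₃₈Si₂.₆₂O₈) = 268.293 g/mol.
Al contributes 1.38 × 26.982 = 37.235 g per mole.
37.235/268.293 = 0.1388 → 13.88%.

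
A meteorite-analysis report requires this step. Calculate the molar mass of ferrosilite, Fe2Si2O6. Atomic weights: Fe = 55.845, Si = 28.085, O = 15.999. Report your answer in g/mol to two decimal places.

The formula mass is the sum 2(55.845) + 2(28.085) + 6(15.999).

263.85 g/mol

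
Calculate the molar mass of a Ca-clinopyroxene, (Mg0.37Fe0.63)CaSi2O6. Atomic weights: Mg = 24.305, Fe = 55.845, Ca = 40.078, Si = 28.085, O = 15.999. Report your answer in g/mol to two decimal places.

236.42 g/mol

M = 0.37(24.305) + 0.63(55.845) + 1(40.078) + 2(28.085) + 6(15.999)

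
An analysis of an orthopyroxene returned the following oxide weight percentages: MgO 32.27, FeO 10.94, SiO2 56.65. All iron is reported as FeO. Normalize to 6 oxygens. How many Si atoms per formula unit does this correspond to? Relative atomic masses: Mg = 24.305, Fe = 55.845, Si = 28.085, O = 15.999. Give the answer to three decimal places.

MgO (M=40.304): mol = 0.80066; Mg = 0.80066, O = 0.80066.
FeO (M=71.844): mol = 0.15227; Fe = 0.15227, O = 0.15227.
SiO2 (M=60.083): mol = 0.94286; Si = 0.94286, O = 1.88572.
ΣO = 2.83865; factor = 6/ΣO = 2.11368.
Si apfu = 0.94286 × 2.11368 = 1.993.

1.993 Si apfu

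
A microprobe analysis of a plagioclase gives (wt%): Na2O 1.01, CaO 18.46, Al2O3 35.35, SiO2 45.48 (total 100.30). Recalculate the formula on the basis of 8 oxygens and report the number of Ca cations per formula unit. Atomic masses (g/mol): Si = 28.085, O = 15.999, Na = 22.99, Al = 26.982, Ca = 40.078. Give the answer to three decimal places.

0.908 Ca apfu

Na2O: 1.01/61.979 = 0.01630 mol → 0.03260 mol Na, 0.01630 mol O.
CaO: 18.46/56.077 = 0.32919 mol → 0.32919 mol Ca, 0.32919 mol O.
Al2O3: 35.35/101.961 = 0.34670 mol → 0.69340 mol Al, 1.04010 mol O.
SiO2: 45.48/60.083 = 0.75695 mol → 0.75695 mol Si, 1.51390 mol O.
Total oxygen = 2.89949 mol. Normalization factor = 8/2.89949 = 2.75911.
Ca per 8 O = 0.32919 × 2.75911 = 0.908.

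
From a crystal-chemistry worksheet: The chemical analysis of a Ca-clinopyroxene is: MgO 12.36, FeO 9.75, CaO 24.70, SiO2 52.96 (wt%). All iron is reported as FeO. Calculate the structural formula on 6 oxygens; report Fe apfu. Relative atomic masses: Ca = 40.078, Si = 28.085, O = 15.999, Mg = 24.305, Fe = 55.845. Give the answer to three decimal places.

0.308 Fe apfu

12.36 wt% MgO ÷ 40.304 g/mol = 0.30667 mol, giving 0.30667 Mg and 0.30667 O.
9.75 wt% FeO ÷ 71.844 g/mol = 0.13571 mol, giving 0.13571 Fe and 0.13571 O.
24.70 wt% CaO ÷ 56.077 g/mol = 0.44047 mol, giving 0.44047 Ca and 0.44047 O.
52.96 wt% SiO2 ÷ 60.083 g/mol = 0.88145 mol, giving 0.88145 Si and 1.76290 O.
Oxygen sums to 2.64575; scaling by 6/2.64575 = 2.26779 puts the formula on 6 O.
Fe: 0.13571 × 2.26779 = 0.308 atoms per formula unit.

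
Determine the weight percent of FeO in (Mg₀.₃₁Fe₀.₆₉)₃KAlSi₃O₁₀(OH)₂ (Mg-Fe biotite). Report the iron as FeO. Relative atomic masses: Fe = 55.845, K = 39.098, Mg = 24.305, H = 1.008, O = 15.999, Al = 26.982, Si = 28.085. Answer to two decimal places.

30.82 wt%

Formula mass = 482.542 g/mol.
2.07 Fe → 2.0700 mol FeO per formula unit; M(FeO) = 71.844, so FeO mass = 148.717 g.
148.717/482.542 × 100 = 30.82 wt%.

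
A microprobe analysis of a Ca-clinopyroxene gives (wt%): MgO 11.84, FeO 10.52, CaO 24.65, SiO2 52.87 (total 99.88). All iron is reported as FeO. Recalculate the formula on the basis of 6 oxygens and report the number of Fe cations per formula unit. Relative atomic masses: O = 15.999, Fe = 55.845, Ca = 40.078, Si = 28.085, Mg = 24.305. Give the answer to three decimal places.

MgO: 11.84/40.304 = 0.29377 mol → 0.29377 mol Mg, 0.29377 mol O.
FeO: 10.52/71.844 = 0.14643 mol → 0.14643 mol Fe, 0.14643 mol O.
CaO: 24.65/56.077 = 0.43957 mol → 0.43957 mol Ca, 0.43957 mol O.
SiO2: 52.87/60.083 = 0.87995 mol → 0.87995 mol Si, 1.75990 mol O.
Total oxygen = 2.63967 mol. Normalization factor = 6/2.63967 = 2.27301.
Fe per 6 O = 0.14643 × 2.27301 = 0.333.

0.333 Fe apfu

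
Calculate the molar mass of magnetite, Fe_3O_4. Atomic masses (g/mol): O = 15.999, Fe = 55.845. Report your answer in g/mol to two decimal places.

The formula mass is the sum 3·55.845 + 4·15.999.

231.53 g/mol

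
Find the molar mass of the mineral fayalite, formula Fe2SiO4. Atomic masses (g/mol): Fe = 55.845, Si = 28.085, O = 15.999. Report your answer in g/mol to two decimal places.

M = 2(55.845) + 1(28.085) + 4(15.999)

203.77 g/mol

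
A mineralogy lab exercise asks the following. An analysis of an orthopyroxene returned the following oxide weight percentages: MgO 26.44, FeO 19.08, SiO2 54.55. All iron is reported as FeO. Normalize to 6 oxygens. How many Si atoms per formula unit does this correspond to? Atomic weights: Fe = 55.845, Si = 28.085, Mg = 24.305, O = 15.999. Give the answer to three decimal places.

1.990 Si apfu

MgO (M=40.304): mol = 0.65601; Mg = 0.65601, O = 0.65601.
FeO (M=71.844): mol = 0.26558; Fe = 0.26558, O = 0.26558.
SiO2 (M=60.083): mol = 0.90791; Si = 0.90791, O = 1.81582.
ΣO = 2.73741; factor = 6/ΣO = 2.19185.
Si apfu = 0.90791 × 2.19185 = 1.990.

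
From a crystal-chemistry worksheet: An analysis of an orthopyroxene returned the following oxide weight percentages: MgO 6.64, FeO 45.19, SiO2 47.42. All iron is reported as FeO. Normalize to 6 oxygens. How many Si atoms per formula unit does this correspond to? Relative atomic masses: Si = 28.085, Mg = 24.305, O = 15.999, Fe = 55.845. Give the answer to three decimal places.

MgO: 6.64/40.304 = 0.16475 mol → 0.16475 mol Mg, 0.16475 mol O.
FeO: 45.19/71.844 = 0.62900 mol → 0.62900 mol Fe, 0.62900 mol O.
SiO2: 47.42/60.083 = 0.78924 mol → 0.78924 mol Si, 1.57848 mol O.
Total oxygen = 2.37223 mol. Normalization factor = 6/2.37223 = 2.52927.
Si per 6 O = 0.78924 × 2.52927 = 1.996.

1.996 Si apfu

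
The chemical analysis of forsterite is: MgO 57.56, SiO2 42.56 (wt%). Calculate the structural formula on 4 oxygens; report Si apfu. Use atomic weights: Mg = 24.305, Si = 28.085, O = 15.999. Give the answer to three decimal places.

MgO: 57.56/40.304 = 1.42815 mol → 1.42815 mol Mg, 1.42815 mol O.
SiO2: 42.56/60.083 = 0.70835 mol → 0.70835 mol Si, 1.41670 mol O.
Total oxygen = 2.84485 mol. Normalization factor = 4/2.84485 = 1.40605.
Si per 4 O = 0.70835 × 1.40605 = 0.996.

0.996 Si apfu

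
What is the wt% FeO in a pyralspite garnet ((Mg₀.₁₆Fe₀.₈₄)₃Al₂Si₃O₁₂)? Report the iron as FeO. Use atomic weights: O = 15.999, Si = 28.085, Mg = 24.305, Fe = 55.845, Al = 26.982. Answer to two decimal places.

37.51 wt%

Formula mass = 482.603 g/mol.
2.52 Fe → 2.5200 mol FeO per formula unit; M(FeO) = 71.844, so FeO mass = 181.047 g.
181.047/482.603 × 100 = 37.51 wt%.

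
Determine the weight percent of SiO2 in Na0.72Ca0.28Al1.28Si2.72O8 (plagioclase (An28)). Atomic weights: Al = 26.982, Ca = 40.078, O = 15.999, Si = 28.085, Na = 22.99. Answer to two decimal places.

Formula mass = 266.695 g/mol.
2.72 Si → 2.7200 mol SiO2 per formula unit; M(SiO2) = 60.083, so SiO2 mass = 163.426 g.
163.426/266.695 × 100 = 61.28 wt%.

61.28 wt%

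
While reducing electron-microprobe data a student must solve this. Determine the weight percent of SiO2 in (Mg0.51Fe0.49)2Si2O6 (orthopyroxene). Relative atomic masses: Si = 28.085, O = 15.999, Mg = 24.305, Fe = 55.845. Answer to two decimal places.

51.87 wt%

M((Mg0.51Fe0.49)2Si2O6) = 231.683 g/mol; M(SiO2) = 60.083 g/mol.
Moles SiO2 per formula unit = 2 Si ÷ 1 = 2.0000.
SiO2 fraction = (2.0000 × 60.083) / 231.683 = 120.166/231.683 = 0.5187.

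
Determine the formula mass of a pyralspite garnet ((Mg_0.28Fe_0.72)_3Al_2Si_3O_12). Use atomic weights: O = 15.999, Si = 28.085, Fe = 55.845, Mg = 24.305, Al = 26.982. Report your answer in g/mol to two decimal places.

M = 0.84×24.305 + 2.16×55.845 + 2×26.982 + 3×28.085 + 12×15.999

471.25 g/mol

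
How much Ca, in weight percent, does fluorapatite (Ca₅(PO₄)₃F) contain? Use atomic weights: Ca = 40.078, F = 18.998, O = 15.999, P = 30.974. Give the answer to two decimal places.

Formula mass = 5×40.078 + 3×30.974 + 12×15.999 + 1×18.998 = 504.298 g/mol, of which 200.390 g is Ca.
So Ca makes up 200.390/504.298 = 0.3974 of the mass, i.e. 39.74%.

39.74 weight percent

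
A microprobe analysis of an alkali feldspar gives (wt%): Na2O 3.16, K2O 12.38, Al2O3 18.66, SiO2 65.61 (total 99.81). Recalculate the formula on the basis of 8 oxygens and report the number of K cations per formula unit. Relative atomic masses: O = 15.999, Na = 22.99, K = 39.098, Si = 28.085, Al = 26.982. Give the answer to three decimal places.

0.721 K apfu

Na2O (M=61.979): mol = 0.05099; Na = 0.10198, O = 0.05099.
K2O (M=94.195): mol = 0.13143; K = 0.26286, O = 0.13143.
Al2O3 (M=101.961): mol = 0.18301; Al = 0.36602, O = 0.54903.
SiO2 (M=60.083): mol = 1.09199; Si = 1.09199, O = 2.18398.
ΣO = 2.91543; factor = 8/ΣO = 2.74402.
K apfu = 0.26286 × 2.74402 = 0.721.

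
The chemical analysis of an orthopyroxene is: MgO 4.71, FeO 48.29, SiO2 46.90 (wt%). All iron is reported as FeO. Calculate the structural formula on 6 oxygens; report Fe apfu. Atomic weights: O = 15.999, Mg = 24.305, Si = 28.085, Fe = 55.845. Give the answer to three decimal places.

MgO (M=40.304): mol = 0.11686; Mg = 0.11686, O = 0.11686.
FeO (M=71.844): mol = 0.67215; Fe = 0.67215, O = 0.67215.
SiO2 (M=60.083): mol = 0.78059; Si = 0.78059, O = 1.56118.
ΣO = 2.35019; factor = 6/ΣO = 2.55299.
Fe apfu = 0.67215 × 2.55299 = 1.716.

1.716 Fe apfu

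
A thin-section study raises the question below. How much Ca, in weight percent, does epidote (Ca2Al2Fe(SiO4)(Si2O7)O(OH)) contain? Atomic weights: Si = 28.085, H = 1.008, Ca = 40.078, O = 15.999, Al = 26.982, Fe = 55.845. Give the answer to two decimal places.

16.59 weight percent

Formula mass = 2*40.078 + 2*26.982 + 1*55.845 + 3*28.085 + 13*15.999 + 1*1.008 = 483.215 g/mol, of which 80.156 g is Ca.
So Ca makes up 80.156/483.215 = 0.1659 of the mass, i.e. 16.59%.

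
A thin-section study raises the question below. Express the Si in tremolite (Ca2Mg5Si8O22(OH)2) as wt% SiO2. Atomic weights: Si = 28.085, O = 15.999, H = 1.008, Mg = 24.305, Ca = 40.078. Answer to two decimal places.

59.17 wt%

Molar mass of Ca2Mg5Si8O22(OH)2 = 2×40.078 + 5×24.305 + 8×28.085 + 24×15.999 + 2×1.008 = 812.353 g/mol.
Each formula unit contains 8 Si, equivalent to 8/1 = 8.0000 mol SiO2.
M(SiO2) = 1×28.085 + 2×15.999 = 60.083 g/mol.
Mass of SiO2 per formula unit = 8.0000 × 60.083 = 480.664 g.
SiO2 wt% = 480.664 / 812.353 × 100 = 59.17%.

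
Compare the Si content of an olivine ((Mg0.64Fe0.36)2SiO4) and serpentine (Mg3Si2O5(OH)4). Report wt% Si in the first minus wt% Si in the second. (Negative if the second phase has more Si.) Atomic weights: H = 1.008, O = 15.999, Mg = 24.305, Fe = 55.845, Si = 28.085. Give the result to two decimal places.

-3.08 percentage points

Si in (Mg0.64Fe0.36)2SiO4: molar mass 163.400 g/mol; 1×28.085 = 28.085 g → 17.19 wt%.
Si in Mg3Si2O5(OH)4: molar mass 277.108 g/mol; 2×28.085 = 56.170 g → 20.27 wt%.
Difference = 17.19 − 20.27 = -3.08 percentage points.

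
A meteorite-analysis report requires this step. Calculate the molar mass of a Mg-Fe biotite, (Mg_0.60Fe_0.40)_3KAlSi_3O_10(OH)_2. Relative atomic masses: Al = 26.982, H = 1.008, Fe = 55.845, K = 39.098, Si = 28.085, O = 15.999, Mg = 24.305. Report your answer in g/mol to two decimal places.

The formula mass is the sum 1.80·24.305 + 1.20·55.845 + 1·39.098 + 1·26.982 + 3·28.085 + 12·15.999 + 2·1.008.

455.10 g/mol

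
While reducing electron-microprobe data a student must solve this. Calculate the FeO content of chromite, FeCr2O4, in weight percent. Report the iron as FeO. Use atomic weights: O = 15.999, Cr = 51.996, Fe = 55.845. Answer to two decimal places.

32.10 wt%

M(FeCr2O4) = 223.833 g/mol; M(FeO) = 71.844 g/mol.
Moles FeO per formula unit = 1 Fe ÷ 1 = 1.0000.
FeO fraction = (1.0000 × 71.844) / 223.833 = 71.844/223.833 = 0.3210.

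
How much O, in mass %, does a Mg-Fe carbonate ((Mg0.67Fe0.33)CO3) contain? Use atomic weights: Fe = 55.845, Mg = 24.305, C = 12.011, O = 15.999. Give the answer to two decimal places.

M((Mg0.67Fe0.33)CO3) = 94.721 g/mol.
O contributes 3 × 15.999 = 47.997 g per mole.
47.997/94.721 = 0.5067 → 50.67%.

50.67 mass %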